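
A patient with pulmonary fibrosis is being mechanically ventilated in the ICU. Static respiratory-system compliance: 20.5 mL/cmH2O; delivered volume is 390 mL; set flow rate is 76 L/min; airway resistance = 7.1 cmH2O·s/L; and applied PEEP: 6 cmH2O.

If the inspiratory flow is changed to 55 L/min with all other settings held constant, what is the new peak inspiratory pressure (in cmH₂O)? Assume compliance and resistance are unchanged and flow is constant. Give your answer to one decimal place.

31.5

Flow: 76 L/min ÷ 60 = 1.2667 L/s.
New flow: 55 L/min ÷ 60 = 0.9167 L/s.
PIP = Vt/C + R·V̇ + PEEP (constant-flow equation of motion).
Only the resistive term changes: ΔPIP = R × ΔV̇ = 7.1 × (0.9167 − 1.2667) = 7.1 × -0.35 = -2.485 cmH2O.
Original PIP = 390/20.5 + 7.1×1.2667 + 6 = 34.018 cmH2O; new PIP = 34.018 + (-2.485) = 31.533 cmH2O.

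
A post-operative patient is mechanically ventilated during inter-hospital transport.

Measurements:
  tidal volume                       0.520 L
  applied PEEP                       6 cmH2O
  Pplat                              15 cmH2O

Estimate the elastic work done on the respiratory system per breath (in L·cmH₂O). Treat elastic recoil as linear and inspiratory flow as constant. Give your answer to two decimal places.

Elastic work ≈ ½ × (Pplat − PEEP) × Vt = 0.5 × (15 − 6) × 0.520 L = 0.5 × 9.0 × 0.520 = 2.34 L·cmH2O.

2.34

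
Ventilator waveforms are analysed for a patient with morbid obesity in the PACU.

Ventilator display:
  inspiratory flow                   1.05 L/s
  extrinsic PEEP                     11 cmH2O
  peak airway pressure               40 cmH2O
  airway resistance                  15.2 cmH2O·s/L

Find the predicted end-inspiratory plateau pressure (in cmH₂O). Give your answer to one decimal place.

24.0

Pplat = PIP − Raw × flow = 40 − 15.2 × 1.05 = 40 − 15.96 = 24.04 cmH2O.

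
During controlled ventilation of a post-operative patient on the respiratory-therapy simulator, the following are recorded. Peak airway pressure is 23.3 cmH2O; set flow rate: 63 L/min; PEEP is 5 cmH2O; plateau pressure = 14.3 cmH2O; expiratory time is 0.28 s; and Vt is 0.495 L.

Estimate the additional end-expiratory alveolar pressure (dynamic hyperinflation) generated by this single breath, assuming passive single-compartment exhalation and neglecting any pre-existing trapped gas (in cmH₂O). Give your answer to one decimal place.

5.0

Flow: 63 L/min ÷ 60 = 1.05 L/s.
R = (PIP − Pplat)/V̇ = (23.3 − 14.3) / 1.05 = 9.0/1.05 = 8.571 cmH2O·s/L.
C = Vt/(Pplat − PEEP) = 495.0 / (14.3 − 5) = 495.0/9.3 = 53.226 mL/cmH2O.
τ = R × C = 8.571 × 0.05323 L/cmH2O = 0.4562 s.
Fraction remaining = e^(−Te/τ) = e^(−0.28/0.4562) = 0.5413; trapped volume = 495.0 × 0.5413 = 267.94 mL.
Additional alveolar pressure from trapping ≈ V_trapped / C = 267.94 / 53.226 = 5.034 cmH2O.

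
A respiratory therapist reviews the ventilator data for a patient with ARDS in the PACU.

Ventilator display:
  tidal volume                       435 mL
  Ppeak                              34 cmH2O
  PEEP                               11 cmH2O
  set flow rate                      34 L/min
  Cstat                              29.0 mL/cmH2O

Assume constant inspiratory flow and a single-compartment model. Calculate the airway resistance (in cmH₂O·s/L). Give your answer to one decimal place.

14.1

Flow: 34 L/min ÷ 60 = 0.5667 L/s.
Equation of motion (constant flow): PIP = Vt/C + R·V̇ + PEEP.
R·V̇ = PIP − Vt/C − PEEP = 34 − 435/29.0 − 11 = 34 − 15.0 − 11 = 8.0 cmH2O.
R = 8.0 / 0.5667 = 14.117 cmH2O·s/L.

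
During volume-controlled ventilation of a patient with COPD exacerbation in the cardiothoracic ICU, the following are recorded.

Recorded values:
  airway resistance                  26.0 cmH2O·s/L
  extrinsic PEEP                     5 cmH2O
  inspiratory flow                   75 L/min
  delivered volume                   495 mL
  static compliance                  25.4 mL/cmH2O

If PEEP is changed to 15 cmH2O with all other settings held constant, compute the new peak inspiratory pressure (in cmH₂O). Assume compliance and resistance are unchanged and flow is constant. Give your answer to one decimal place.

Flow: 75 L/min ÷ 60 = 1.25 L/s.
PIP = Vt/C + R·V̇ + PEEP (constant-flow equation of motion).
Only the baseline term changes: ΔPIP = ΔPEEP = 15 − 5 = 10.0 cmH2O.
Original PIP = 495/25.4 + 26.0×1.25 + 5 = 56.988 cmH2O; new PIP = 56.988 + (10.0) = 66.988 cmH2O.

67.0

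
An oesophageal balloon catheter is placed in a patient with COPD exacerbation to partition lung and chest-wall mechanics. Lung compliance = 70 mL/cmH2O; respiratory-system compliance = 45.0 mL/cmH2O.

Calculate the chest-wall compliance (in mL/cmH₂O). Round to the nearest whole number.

126

1/Ccw = 1/Crs − 1/CL.
1/Ccw = 1/45.0 − 1/70 = 0.007937.
Ccw = 125.99 mL/cmH2O.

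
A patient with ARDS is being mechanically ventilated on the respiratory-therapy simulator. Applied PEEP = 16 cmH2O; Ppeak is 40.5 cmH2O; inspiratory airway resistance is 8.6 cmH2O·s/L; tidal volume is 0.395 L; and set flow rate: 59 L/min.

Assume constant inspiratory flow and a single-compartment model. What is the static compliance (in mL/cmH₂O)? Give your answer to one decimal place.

Flow: 59 L/min ÷ 60 = 0.9833 L/s.
Equation of motion (constant flow): PIP = Vt/C + R·V̇ + PEEP.
Vt/C = PIP − R·V̇ − PEEP = 40.5 − 8.6×0.9833 − 16 = 40.5 − 8.456 − 16 = 16.044 cmH2O.
C = Vt / 16.044 = 395 / 16.044 = 24.62 mL/cmH2O.

24.6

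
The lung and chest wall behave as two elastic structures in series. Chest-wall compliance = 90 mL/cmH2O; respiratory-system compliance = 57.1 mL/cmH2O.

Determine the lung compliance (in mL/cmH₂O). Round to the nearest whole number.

1/CL = 1/Crs − 1/Ccw.
1/CL = 1/57.1 − 1/90 = 0.006402.
CL = 156.2 mL/cmH2O.

156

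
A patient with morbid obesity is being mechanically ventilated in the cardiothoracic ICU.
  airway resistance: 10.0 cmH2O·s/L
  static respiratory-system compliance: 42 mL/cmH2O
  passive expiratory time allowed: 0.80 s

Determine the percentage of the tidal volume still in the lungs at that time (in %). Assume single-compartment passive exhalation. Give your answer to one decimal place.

τ = R × C = 10.0 × 42 mL/cmH2O = 10.0 × 0.042 L/cmH2O = 0.42 s.
Passive exhalation: V(t)/V₀ = e^(−t/τ) = e^(−0.80/0.42) = 0.1489.
Fraction remaining = 0.1489 → 14.89%.

14.9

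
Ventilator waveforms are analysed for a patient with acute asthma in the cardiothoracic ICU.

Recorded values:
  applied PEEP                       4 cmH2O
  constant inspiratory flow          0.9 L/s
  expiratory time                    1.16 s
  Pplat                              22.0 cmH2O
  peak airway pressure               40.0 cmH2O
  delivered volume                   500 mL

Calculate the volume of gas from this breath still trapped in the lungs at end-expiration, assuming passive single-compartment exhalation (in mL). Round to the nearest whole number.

R = (PIP − Pplat)/V̇ = (40.0 − 22.0) / 0.9 = 18.0/0.9 = 20.0 cmH2O·s/L.
C = Vt/(Pplat − PEEP) = 500.0 / (22.0 − 4) = 500.0/18.0 = 27.778 mL/cmH2O.
τ = R × C = 20.0 × 0.02778 L/cmH2O = 0.5556 s.
Fraction remaining = e^(−Te/τ) = e^(−1.16/0.5556) = 0.124.
Trapped volume = 500.0 × 0.124 = 62.0 mL.

62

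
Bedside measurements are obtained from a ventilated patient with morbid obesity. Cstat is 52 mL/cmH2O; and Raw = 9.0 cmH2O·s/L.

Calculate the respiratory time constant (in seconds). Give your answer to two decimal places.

0.47

τ = R × C = 9.0 × 52 mL/cmH2O = 9.0 × 0.052 L/cmH2O = 0.468 s.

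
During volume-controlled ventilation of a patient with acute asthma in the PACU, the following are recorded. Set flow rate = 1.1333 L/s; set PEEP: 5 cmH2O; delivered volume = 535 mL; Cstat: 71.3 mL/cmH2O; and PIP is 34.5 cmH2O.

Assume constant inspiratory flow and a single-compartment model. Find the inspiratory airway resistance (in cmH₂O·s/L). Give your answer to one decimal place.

Equation of motion (constant flow): PIP = Vt/C + R·V̇ + PEEP.
R·V̇ = PIP − Vt/C − PEEP = 34.5 − 535/71.3 − 5 = 34.5 − 7.504 − 5 = 21.996 cmH2O.
R = 21.996 / 1.1333 = 19.409 cmH2O·s/L.

19.4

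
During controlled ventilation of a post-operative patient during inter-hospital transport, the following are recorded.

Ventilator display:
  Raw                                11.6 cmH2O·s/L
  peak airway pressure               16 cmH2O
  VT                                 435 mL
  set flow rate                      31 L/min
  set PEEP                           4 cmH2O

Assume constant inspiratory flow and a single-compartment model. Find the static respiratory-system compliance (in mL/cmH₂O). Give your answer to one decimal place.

Flow: 31 L/min ÷ 60 = 0.5167 L/s.
Equation of motion (constant flow): PIP = Vt/C + R·V̇ + PEEP.
Vt/C = PIP − R·V̇ − PEEP = 16 − 11.6×0.5167 − 4 = 16 − 5.994 − 4 = 6.006 cmH2O.
C = Vt / 6.006 = 435 / 6.006 = 72.428 mL/cmH2O.

72.4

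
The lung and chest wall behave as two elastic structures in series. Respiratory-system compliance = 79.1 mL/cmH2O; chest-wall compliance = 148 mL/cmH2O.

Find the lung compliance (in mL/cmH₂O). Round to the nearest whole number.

170

1/CL = 1/Crs − 1/Ccw.
1/CL = 1/79.1 − 1/148 = 0.005885.
CL = 169.92 mL/cmH2O.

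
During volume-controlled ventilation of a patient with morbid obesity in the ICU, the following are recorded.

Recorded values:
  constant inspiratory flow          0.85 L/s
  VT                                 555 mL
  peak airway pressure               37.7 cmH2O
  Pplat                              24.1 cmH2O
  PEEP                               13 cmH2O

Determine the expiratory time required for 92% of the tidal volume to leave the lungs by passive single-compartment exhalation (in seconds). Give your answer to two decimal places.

2.02

R = (PIP − Pplat)/V̇ = (37.7 − 24.1) / 0.85 = 13.6/0.85 = 16.0 cmH2O·s/L.
C = Vt/(Pplat − PEEP) = 555.0 / (24.1 − 13) = 555.0/11.1 = 50.0 mL/cmH2O.
τ = R × C = 16.0 × 0.05 L/cmH2O = 0.8 s.
t = −τ·ln(1 − 0.92) = −0.8·ln(0.08) = 2.021 s.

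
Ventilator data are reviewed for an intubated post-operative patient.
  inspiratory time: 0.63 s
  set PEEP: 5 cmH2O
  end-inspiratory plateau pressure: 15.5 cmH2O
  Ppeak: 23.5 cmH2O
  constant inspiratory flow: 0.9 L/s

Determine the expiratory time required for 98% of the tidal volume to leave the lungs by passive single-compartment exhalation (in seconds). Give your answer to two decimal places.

1.88

Vt = flow × Ti = 0.9 L/s × 0.63 s × 1000 mL/L = 567.0 mL.
R = (PIP − Pplat)/V̇ = (23.5 − 15.5) / 0.9 = 8.0/0.9 = 8.889 cmH2O·s/L.
C = Vt/(Pplat − PEEP) = 567.0 / (15.5 − 5) = 567.0/10.5 = 54.0 mL/cmH2O.
τ = R × C = 8.889 × 0.054 L/cmH2O = 0.48 s.
t = −τ·ln(1 − 0.98) = −0.48·ln(0.02) = 1.878 s.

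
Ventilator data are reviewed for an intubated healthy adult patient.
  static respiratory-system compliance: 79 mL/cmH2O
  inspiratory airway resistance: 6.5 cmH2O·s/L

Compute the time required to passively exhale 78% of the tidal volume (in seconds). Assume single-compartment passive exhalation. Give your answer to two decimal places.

τ = R × C = 6.5 × 79 mL/cmH2O = 6.5 × 0.079 L/cmH2O = 0.5135 s.
Exhaled fraction f = 1 − e^(−t/τ) → t = −τ·ln(1 − f) = −0.5135·ln(0.22) = 0.7775 s.

0.78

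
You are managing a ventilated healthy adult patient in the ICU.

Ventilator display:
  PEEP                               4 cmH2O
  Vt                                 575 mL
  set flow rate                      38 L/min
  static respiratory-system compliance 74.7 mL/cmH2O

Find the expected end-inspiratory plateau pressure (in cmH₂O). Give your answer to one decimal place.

11.7

Pplat = PEEP + Vt / Cstat = 4 + 575 / 74.7 = 4 + 7.697 = 11.697 cmH2O.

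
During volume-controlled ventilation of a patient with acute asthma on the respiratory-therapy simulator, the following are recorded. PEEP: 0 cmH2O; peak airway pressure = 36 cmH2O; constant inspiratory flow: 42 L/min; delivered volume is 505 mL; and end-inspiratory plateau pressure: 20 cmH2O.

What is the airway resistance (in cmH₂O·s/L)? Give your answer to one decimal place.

22.9

Flow: 42 L/min ÷ 60 = 0.7 L/s.
Raw = (PIP − Pplat) / flow = (36 − 20) / 0.7 = 16.0 / 0.7 = 22.857 cmH2O·s/L.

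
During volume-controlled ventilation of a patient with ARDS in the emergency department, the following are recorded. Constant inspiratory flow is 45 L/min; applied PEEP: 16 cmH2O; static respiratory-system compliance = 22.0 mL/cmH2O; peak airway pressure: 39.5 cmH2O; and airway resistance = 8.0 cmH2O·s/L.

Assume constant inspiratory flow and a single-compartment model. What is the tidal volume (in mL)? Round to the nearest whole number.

385

Flow: 45 L/min ÷ 60 = 0.75 L/s.
Equation of motion (constant flow): PIP = Vt/C + R·V̇ + PEEP.
Vt/C = PIP − R·V̇ − PEEP = 39.5 − 6.0 − 16 = 17.5 cmH2O.
Vt = C × 17.5 = 22.0 × 17.5 = 385.0 mL.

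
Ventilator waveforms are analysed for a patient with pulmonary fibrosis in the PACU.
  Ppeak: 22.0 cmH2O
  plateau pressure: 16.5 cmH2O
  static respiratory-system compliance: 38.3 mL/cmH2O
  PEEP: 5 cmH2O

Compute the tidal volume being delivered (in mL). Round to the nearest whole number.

Vt = Cstat × (Pplat − PEEP) = 38.3 × (16.5 − 5) = 38.3 × 11.5 = 440.45 mL.

440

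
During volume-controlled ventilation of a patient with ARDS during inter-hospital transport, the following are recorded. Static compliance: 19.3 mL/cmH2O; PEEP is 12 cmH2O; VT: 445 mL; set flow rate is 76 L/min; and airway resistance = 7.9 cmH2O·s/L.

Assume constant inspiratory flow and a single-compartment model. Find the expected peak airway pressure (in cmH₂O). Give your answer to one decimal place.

45.1

Flow: 76 L/min ÷ 60 = 1.2667 L/s.
Equation of motion (constant flow): PIP = Vt/C + R·V̇ + PEEP.
PIP = 445/19.3 + 7.9×1.2667 + 12 = 23.057 + 10.007 + 12 = 45.064 cmH2O.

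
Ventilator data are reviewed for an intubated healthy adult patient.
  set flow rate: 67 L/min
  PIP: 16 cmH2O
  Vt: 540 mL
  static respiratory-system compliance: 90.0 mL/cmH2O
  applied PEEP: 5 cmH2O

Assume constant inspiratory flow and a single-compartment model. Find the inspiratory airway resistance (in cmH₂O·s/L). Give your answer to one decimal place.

4.5

Flow: 67 L/min ÷ 60 = 1.1167 L/s.
Equation of motion (constant flow): PIP = Vt/C + R·V̇ + PEEP.
R·V̇ = PIP − Vt/C − PEEP = 16 − 540/90.0 − 5 = 16 − 6.0 − 5 = 5.0 cmH2O.
R = 5.0 / 1.1167 = 4.477 cmH2O·s/L.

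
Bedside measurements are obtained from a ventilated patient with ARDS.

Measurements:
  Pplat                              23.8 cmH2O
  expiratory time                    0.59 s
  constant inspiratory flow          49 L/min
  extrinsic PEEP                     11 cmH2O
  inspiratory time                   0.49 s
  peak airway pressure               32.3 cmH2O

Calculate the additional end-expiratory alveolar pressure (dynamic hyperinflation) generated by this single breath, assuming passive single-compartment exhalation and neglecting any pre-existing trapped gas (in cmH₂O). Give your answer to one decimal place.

Flow: 49 L/min ÷ 60 = 0.8167 L/s.
Vt = flow × Ti = 0.8167 L/s × 0.49 s × 1000 mL/L = 400.18 mL.
R = (PIP − Pplat)/V̇ = (32.3 − 23.8) / 0.8167 = 8.5/0.8167 = 10.408 cmH2O·s/L.
C = Vt/(Pplat − PEEP) = 400.18 / (23.8 − 11) = 400.18/12.8 = 31.264 mL/cmH2O.
τ = R × C = 10.408 × 0.03126 L/cmH2O = 0.3254 s.
Fraction remaining = e^(−Te/τ) = e^(−0.59/0.3254) = 0.1631; trapped volume = 400.18 × 0.1631 = 65.269 mL.
Additional alveolar pressure from trapping ≈ V_trapped / C = 65.269 / 31.264 = 2.088 cmH2O.

2.1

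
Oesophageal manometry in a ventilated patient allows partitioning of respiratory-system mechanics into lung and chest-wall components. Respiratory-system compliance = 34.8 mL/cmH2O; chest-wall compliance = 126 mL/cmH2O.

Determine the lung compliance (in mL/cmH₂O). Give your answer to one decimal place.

48.1

1/CL = 1/Crs − 1/Ccw.
1/CL = 1/34.8 − 1/126 = 0.0208.
CL = 48.077 mL/cmH2O.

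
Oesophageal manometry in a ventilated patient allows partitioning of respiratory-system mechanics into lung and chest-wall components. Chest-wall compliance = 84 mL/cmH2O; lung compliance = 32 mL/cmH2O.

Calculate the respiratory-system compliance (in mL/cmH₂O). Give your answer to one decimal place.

Lung and chest wall are elastances in series: 1/Crs = 1/CL + 1/Ccw.
1/Crs = 1/32 + 1/84 = 0.04315.
Crs = 23.175 mL/cmH2O.

23.2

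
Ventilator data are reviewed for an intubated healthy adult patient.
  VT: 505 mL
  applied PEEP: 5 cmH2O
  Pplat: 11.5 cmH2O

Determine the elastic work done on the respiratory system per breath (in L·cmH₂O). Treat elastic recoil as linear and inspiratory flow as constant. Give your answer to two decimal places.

1.64

Elastic work ≈ ½ × (Pplat − PEEP) × Vt = 0.5 × (11.5 − 5) × 0.505 L = 0.5 × 6.5 × 0.505 = 1.641 L·cmH2O.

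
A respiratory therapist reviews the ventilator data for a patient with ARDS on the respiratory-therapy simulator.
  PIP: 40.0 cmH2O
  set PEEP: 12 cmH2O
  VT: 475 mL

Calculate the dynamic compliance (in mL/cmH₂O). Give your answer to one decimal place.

Dynamic compliance = Vt / (PIP − PEEP) = 475 / (40.0 − 12) = 475 / 28.0 = 16.964 mL/cmH2O.

17.0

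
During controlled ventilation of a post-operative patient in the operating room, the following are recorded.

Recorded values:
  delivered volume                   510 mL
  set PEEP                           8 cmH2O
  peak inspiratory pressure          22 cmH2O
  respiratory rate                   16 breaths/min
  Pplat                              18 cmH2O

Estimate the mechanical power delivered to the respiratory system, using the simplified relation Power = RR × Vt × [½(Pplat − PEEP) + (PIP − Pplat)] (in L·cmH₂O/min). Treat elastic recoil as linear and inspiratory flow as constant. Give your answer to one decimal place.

73.4

Per-breath work = Vt × [½(Pplat−PEEP) + (PIP−Pplat)] = 0.510 × [0.5×10.0 + 4.0] = 0.510 × 9.0 = 4.59 L·cmH2O.
Power = 16 × 4.59 = 73.44 L·cmH2O/min.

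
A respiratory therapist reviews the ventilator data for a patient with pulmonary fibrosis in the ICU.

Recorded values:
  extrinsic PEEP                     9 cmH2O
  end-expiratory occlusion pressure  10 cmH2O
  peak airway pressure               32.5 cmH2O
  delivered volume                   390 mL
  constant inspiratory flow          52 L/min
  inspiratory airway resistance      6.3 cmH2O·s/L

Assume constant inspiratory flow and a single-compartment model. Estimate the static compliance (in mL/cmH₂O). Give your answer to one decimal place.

22.9

Flow: 52 L/min ÷ 60 = 0.8667 L/s.
Total PEEP = 10 cmH2O (set 9 + intrinsic 1); this is the baseline alveolar pressure.
Equation of motion (constant flow): PIP = Vt/C + R·V̇ + PEEP.
Vt/C = PIP − R·V̇ − PEEP = 32.5 − 6.3×0.8667 − 10 = 32.5 − 5.46 − 10 = 17.04 cmH2O.
C = Vt / 17.04 = 390 / 17.04 = 22.887 mL/cmH2O.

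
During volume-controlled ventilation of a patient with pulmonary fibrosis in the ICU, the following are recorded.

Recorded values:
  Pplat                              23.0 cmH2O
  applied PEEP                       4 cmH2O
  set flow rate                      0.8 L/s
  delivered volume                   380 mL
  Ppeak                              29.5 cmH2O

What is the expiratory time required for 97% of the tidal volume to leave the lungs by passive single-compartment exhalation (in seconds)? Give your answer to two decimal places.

0.57

R = (PIP − Pplat)/V̇ = (29.5 − 23.0) / 0.8 = 6.5/0.8 = 8.125 cmH2O·s/L.
C = Vt/(Pplat − PEEP) = 380.0 / (23.0 − 4) = 380.0/19.0 = 20.0 mL/cmH2O.
τ = R × C = 8.125 × 0.02 L/cmH2O = 0.1625 s.
t = −τ·ln(1 − 0.97) = −0.1625·ln(0.03) = 0.5698 s.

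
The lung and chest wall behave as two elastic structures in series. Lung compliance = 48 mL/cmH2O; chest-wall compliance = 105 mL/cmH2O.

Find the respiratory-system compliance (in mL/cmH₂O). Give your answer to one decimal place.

32.9

Lung and chest wall are elastances in series: 1/Crs = 1/CL + 1/Ccw.
1/Crs = 1/48 + 1/105 = 0.03036.
Crs = 32.938 mL/cmH2O.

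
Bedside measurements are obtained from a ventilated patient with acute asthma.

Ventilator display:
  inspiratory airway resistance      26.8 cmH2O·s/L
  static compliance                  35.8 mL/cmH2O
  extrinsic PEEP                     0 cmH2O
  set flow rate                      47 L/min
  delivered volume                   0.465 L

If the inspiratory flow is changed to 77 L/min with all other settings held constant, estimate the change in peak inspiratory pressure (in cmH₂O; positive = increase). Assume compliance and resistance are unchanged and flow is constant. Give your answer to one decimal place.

Flow: 47 L/min ÷ 60 = 0.7833 L/s.
New flow: 77 L/min ÷ 60 = 1.2833 L/s.
PIP = Vt/C + R·V̇ + PEEP (constant-flow equation of motion).
Only the resistive term changes: ΔPIP = R × ΔV̇ = 26.8 × (1.2833 − 0.7833) = 26.8 × 0.5 = 13.4 cmH2O.

13.4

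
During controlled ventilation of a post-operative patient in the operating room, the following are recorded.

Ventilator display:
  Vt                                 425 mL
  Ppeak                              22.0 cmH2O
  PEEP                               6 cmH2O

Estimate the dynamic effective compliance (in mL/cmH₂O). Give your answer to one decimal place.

Dynamic compliance = Vt / (PIP − PEEP) = 425 / (22.0 − 6) = 425 / 16.0 = 26.563 mL/cmH2O.

26.6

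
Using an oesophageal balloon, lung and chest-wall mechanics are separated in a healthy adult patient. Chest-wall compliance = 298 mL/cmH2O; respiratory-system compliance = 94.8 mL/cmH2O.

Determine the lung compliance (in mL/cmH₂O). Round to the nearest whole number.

139

1/CL = 1/Crs − 1/Ccw.
1/CL = 1/94.8 − 1/298 = 0.007193.
CL = 139.02 mL/cmH2O.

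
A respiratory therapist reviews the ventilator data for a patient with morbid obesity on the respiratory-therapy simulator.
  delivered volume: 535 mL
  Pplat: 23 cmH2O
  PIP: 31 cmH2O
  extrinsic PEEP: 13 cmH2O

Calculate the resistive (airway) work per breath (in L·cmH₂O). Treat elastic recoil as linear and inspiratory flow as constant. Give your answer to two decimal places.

With constant inspiratory flow the resistive pressure is constant at PIP − Pplat = 31 − 23 = 8.0 cmH2O, so resistive work = 8.0 × 0.535 = 4.28 L·cmH2O.

4.28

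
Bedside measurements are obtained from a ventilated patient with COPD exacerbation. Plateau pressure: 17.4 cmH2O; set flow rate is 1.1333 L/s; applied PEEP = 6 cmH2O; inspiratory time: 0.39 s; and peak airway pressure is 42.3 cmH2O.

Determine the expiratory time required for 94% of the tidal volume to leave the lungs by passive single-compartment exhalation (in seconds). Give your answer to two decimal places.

Vt = flow × Ti = 1.1333 L/s × 0.39 s × 1000 mL/L = 441.99 mL.
R = (PIP − Pplat)/V̇ = (42.3 − 17.4) / 1.1333 = 24.9/1.1333 = 21.971 cmH2O·s/L.
C = Vt/(Pplat − PEEP) = 441.99 / (17.4 − 6) = 441.99/11.4 = 38.771 mL/cmH2O.
τ = R × C = 21.971 × 0.03877 L/cmH2O = 0.8518 s.
t = −τ·ln(1 − 0.94) = −0.8518·ln(0.06) = 2.396 s.

2.40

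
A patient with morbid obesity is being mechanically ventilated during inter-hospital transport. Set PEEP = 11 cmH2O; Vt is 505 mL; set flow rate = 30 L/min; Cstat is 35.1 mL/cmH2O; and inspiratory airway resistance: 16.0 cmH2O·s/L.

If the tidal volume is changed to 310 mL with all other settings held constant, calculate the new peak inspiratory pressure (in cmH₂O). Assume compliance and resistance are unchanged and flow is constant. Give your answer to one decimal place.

27.8

Flow: 30 L/min ÷ 60 = 0.5 L/s.
PIP = Vt/C + R·V̇ + PEEP (constant-flow equation of motion).
Only the elastic term changes: ΔPIP = ΔVt / C = (310 − 505) / 35.1 = -5.556 cmH2O.
Original PIP = 505/35.1 + 16.0×0.5 + 11 = 33.387 cmH2O; new PIP = 33.387 + (-5.556) = 27.831 cmH2O.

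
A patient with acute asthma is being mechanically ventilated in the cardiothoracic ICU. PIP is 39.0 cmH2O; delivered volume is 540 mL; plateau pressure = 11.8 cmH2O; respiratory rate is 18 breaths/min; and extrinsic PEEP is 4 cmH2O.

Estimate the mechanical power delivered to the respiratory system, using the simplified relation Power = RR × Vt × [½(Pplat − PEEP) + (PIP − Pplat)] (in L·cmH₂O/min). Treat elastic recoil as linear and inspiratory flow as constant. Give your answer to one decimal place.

Per-breath work = Vt × [½(Pplat−PEEP) + (PIP−Pplat)] = 0.540 × [0.5×7.8 + 27.2] = 0.540 × 31.1 = 16.794 L·cmH2O.
Power = 18 × 16.794 = 302.29 L·cmH2O/min.

302.3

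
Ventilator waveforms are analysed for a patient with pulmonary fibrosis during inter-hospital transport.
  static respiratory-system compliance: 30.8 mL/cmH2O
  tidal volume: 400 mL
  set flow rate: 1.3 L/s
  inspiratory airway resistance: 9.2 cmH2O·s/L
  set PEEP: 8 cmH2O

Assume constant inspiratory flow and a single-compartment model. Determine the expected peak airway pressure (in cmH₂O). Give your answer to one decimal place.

32.9

Equation of motion (constant flow): PIP = Vt/C + R·V̇ + PEEP.
PIP = 400/30.8 + 9.2×1.3 + 8 = 12.987 + 11.96 + 8 = 32.947 cmH2O.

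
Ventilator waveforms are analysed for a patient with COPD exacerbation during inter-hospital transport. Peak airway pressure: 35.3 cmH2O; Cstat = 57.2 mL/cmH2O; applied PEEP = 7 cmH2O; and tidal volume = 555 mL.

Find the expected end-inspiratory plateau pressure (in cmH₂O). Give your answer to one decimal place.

16.7

Pplat = PEEP + Vt / Cstat = 7 + 555 / 57.2 = 7 + 9.703 = 16.703 cmH2O.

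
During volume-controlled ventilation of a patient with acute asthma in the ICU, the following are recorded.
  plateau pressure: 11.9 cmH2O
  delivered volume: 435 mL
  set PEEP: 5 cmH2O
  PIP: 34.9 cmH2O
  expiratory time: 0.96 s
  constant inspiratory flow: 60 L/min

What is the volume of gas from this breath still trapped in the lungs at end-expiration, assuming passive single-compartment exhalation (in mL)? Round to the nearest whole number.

Flow: 60 L/min ÷ 60 = 1 L/s.
R = (PIP − Pplat)/V̇ = (34.9 − 11.9) / 1 = 23.0/1 = 23.0 cmH2O·s/L.
C = Vt/(Pplat − PEEP) = 435.0 / (11.9 − 5) = 435.0/6.9 = 63.043 mL/cmH2O.
τ = R × C = 23.0 × 0.06304 L/cmH2O = 1.45 s.
Fraction remaining = e^(−Te/τ) = e^(−0.96/1.45) = 0.5158.
Trapped volume = 435.0 × 0.5158 = 224.37 mL.

224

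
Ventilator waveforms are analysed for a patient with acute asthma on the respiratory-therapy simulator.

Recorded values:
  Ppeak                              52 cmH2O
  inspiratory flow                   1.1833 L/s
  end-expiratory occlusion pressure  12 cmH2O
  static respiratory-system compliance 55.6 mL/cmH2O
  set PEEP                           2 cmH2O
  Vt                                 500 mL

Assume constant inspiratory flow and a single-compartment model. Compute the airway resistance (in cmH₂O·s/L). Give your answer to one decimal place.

Total PEEP = 12 cmH2O (set 2 + intrinsic 10); this is the baseline alveolar pressure.
Equation of motion (constant flow): PIP = Vt/C + R·V̇ + PEEP.
R·V̇ = PIP − Vt/C − PEEP = 52 − 500/55.6 − 12 = 52 − 8.993 − 12 = 31.007 cmH2O.
R = 31.007 / 1.1833 = 26.204 cmH2O·s/L.

26.2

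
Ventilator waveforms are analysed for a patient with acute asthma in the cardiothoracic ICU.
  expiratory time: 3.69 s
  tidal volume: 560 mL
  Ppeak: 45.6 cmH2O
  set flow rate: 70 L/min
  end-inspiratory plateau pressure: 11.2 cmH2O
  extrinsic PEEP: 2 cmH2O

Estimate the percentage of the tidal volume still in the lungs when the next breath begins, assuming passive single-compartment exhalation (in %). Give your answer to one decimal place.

Flow: 70 L/min ÷ 60 = 1.1667 L/s.
R = (PIP − Pplat)/V̇ = (45.6 − 11.2) / 1.1667 = 34.4/1.1667 = 29.485 cmH2O·s/L.
C = Vt/(Pplat − PEEP) = 560.0 / (11.2 − 2) = 560.0/9.2 = 60.87 mL/cmH2O.
τ = R × C = 29.485 × 0.06087 L/cmH2O = 1.795 s.
Fraction remaining at end-expiration = e^(−Te/τ) = e^(−3.69/1.795) = 0.128 → 12.8%.

12.8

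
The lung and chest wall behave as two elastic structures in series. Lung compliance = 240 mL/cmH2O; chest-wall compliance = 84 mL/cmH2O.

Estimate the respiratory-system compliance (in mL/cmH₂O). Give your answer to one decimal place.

Lung and chest wall are elastances in series: 1/Crs = 1/CL + 1/Ccw.
1/Crs = 1/240 + 1/84 = 0.01607.
Crs = 62.228 mL/cmH2O.

62.2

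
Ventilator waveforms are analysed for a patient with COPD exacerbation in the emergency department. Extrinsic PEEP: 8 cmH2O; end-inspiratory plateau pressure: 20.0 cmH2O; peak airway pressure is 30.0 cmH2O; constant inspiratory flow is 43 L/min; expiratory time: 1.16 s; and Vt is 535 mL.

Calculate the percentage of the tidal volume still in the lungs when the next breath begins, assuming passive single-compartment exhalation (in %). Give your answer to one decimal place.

15.5

Flow: 43 L/min ÷ 60 = 0.7167 L/s.
R = (PIP − Pplat)/V̇ = (30.0 − 20.0) / 0.7167 = 10.0/0.7167 = 13.953 cmH2O·s/L.
C = Vt/(Pplat − PEEP) = 535.0 / (20.0 − 8) = 535.0/12.0 = 44.583 mL/cmH2O.
τ = R × C = 13.953 × 0.04458 L/cmH2O = 0.622 s.
Fraction remaining at end-expiration = e^(−Te/τ) = e^(−1.16/0.622) = 0.1549 → 15.49%.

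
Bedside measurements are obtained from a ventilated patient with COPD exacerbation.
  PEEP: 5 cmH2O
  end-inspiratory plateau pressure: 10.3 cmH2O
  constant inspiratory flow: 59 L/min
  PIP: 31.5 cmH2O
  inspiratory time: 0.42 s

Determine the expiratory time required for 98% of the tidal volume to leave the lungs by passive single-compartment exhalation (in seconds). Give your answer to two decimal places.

6.57

Flow: 59 L/min ÷ 60 = 0.9833 L/s.
Vt = flow × Ti = 0.9833 L/s × 0.42 s × 1000 mL/L = 412.99 mL.
R = (PIP − Pplat)/V̇ = (31.5 − 10.3) / 0.9833 = 21.2/0.9833 = 21.56 cmH2O·s/L.
C = Vt/(Pplat − PEEP) = 412.99 / (10.3 − 5) = 412.99/5.3 = 77.923 mL/cmH2O.
τ = R × C = 21.56 × 0.07792 L/cmH2O = 1.68 s.
t = −τ·ln(1 − 0.98) = −1.68·ln(0.02) = 6.572 s.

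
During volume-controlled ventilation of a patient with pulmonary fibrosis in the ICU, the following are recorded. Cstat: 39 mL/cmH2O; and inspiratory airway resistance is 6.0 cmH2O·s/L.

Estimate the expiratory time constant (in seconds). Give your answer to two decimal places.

0.23

τ = R × C = 6.0 × 39 mL/cmH2O = 6.0 × 0.039 L/cmH2O = 0.234 s.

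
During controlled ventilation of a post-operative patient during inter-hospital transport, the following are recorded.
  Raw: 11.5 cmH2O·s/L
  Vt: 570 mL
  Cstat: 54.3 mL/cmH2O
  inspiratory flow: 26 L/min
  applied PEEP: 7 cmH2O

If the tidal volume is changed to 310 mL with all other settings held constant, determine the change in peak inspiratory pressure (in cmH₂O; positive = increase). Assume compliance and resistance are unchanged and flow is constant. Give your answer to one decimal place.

PIP = Vt/C + R·V̇ + PEEP (constant-flow equation of motion).
Only the elastic term changes: ΔPIP = ΔVt / C = (310 − 570) / 54.3 = -4.788 cmH2O.

-4.8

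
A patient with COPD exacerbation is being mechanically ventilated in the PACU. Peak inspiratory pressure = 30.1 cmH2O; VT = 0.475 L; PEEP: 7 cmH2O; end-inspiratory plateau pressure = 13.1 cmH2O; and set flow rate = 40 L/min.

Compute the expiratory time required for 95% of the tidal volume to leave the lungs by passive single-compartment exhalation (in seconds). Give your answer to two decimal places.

Flow: 40 L/min ÷ 60 = 0.6667 L/s.
R = (PIP − Pplat)/V̇ = (30.1 − 13.1) / 0.6667 = 17.0/0.6667 = 25.499 cmH2O·s/L.
C = Vt/(Pplat − PEEP) = 475.0 / (13.1 − 7) = 475.0/6.1 = 77.869 mL/cmH2O.
τ = R × C = 25.499 × 0.07787 L/cmH2O = 1.986 s.
t = −τ·ln(1 − 0.95) = −1.986·ln(0.05) = 5.95 s.

5.95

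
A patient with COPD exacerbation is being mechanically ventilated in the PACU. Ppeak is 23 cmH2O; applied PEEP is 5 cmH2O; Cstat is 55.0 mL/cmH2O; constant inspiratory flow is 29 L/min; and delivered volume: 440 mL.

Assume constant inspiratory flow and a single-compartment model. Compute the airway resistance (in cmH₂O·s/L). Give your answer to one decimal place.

20.7

Flow: 29 L/min ÷ 60 = 0.4833 L/s.
Equation of motion (constant flow): PIP = Vt/C + R·V̇ + PEEP.
R·V̇ = PIP − Vt/C − PEEP = 23 − 440/55.0 − 5 = 23 − 8.0 − 5 = 10.0 cmH2O.
R = 10.0 / 0.4833 = 20.691 cmH2O·s/L.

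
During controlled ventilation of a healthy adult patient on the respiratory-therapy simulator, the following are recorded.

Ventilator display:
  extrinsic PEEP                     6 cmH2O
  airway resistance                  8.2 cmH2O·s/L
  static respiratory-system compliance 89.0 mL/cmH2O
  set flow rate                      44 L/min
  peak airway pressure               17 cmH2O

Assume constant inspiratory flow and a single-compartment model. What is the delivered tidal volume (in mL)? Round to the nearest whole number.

444

Flow: 44 L/min ÷ 60 = 0.7333 L/s.
Equation of motion (constant flow): PIP = Vt/C + R·V̇ + PEEP.
Vt/C = PIP − R·V̇ − PEEP = 17 − 6.013 − 6 = 4.987 cmH2O.
Vt = C × 4.987 = 89.0 × 4.987 = 443.84 mL.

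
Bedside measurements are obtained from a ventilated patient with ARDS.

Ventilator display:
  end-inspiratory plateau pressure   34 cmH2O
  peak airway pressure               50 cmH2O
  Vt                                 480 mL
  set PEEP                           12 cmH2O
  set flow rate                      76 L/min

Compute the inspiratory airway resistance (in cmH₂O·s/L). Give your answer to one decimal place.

Flow: 76 L/min ÷ 60 = 1.2667 L/s.
Raw = (PIP − Pplat) / flow = (50 − 34) / 1.2667 = 16.0 / 1.2667 = 12.631 cmH2O·s/L.

12.6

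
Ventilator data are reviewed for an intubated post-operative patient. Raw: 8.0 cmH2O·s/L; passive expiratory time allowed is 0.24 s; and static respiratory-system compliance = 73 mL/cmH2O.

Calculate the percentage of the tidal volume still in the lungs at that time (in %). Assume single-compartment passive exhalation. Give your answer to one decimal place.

66.3

τ = R × C = 8.0 × 73 mL/cmH2O = 8.0 × 0.073 L/cmH2O = 0.584 s.
Passive exhalation: V(t)/V₀ = e^(−t/τ) = e^(−0.24/0.584) = 0.663.
Fraction remaining = 0.663 → 66.3%.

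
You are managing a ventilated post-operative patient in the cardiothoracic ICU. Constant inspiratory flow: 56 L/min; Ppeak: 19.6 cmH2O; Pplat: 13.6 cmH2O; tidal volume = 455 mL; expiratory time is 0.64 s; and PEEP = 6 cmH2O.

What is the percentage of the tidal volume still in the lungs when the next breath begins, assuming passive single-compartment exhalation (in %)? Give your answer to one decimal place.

19.0

Flow: 56 L/min ÷ 60 = 0.9333 L/s.
R = (PIP − Pplat)/V̇ = (19.6 − 13.6) / 0.9333 = 6.0/0.9333 = 6.429 cmH2O·s/L.
C = Vt/(Pplat − PEEP) = 455.0 / (13.6 − 6) = 455.0/7.6 = 59.868 mL/cmH2O.
τ = R × C = 6.429 × 0.05987 L/cmH2O = 0.3849 s.
Fraction remaining at end-expiration = e^(−Te/τ) = e^(−0.64/0.3849) = 0.1896 → 18.96%.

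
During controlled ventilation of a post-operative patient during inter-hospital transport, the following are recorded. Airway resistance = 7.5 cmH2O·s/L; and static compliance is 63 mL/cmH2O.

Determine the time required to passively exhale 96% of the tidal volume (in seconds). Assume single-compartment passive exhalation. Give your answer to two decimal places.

1.52

τ = R × C = 7.5 × 63 mL/cmH2O = 7.5 × 0.063 L/cmH2O = 0.4725 s.
Exhaled fraction f = 1 − e^(−t/τ) → t = −τ·ln(1 − f) = −0.4725·ln(0.04) = 1.521 s.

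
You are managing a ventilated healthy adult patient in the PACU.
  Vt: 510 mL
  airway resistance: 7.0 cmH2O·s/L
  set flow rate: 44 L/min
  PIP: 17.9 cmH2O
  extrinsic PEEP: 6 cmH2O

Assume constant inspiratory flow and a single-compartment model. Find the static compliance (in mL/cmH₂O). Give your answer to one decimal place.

75.4

Flow: 44 L/min ÷ 60 = 0.7333 L/s.
Equation of motion (constant flow): PIP = Vt/C + R·V̇ + PEEP.
Vt/C = PIP − R·V̇ − PEEP = 17.9 − 7.0×0.7333 − 6 = 17.9 − 5.133 − 6 = 6.767 cmH2O.
C = Vt / 6.767 = 510 / 6.767 = 75.366 mL/cmH2O.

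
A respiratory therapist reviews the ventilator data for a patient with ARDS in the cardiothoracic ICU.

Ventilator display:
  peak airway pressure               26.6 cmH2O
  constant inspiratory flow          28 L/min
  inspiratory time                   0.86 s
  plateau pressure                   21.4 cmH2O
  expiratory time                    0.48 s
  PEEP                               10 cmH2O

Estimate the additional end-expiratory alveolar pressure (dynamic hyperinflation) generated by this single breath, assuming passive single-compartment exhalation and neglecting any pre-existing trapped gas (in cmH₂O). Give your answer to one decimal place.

Flow: 28 L/min ÷ 60 = 0.4667 L/s.
Vt = flow × Ti = 0.4667 L/s × 0.86 s × 1000 mL/L = 401.36 mL.
R = (PIP − Pplat)/V̇ = (26.6 − 21.4) / 0.4667 = 5.2/0.4667 = 11.142 cmH2O·s/L.
C = Vt/(Pplat − PEEP) = 401.36 / (21.4 − 10) = 401.36/11.4 = 35.207 mL/cmH2O.
τ = R × C = 11.142 × 0.03521 L/cmH2O = 0.3923 s.
Fraction remaining = e^(−Te/τ) = e^(−0.48/0.3923) = 0.2942; trapped volume = 401.36 × 0.2942 = 118.08 mL.
Additional alveolar pressure from trapping ≈ V_trapped / C = 118.08 / 35.207 = 3.354 cmH2O.

3.4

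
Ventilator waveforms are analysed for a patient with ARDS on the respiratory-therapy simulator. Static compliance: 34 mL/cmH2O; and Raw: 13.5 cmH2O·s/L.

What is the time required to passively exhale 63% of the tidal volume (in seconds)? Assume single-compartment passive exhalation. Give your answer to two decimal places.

0.46

τ = R × C = 13.5 × 34 mL/cmH2O = 13.5 × 0.034 L/cmH2O = 0.459 s.
Exhaled fraction f = 1 − e^(−t/τ) → t = −τ·ln(1 − f) = −0.459·ln(0.37) = 0.4564 s.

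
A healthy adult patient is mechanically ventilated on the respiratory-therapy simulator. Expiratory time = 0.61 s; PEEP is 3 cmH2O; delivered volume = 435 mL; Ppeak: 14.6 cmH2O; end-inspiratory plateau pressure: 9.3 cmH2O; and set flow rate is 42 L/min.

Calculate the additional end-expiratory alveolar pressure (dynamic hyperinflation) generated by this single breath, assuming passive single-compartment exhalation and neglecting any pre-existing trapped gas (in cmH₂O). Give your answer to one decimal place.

2.0

Flow: 42 L/min ÷ 60 = 0.7 L/s.
R = (PIP − Pplat)/V̇ = (14.6 − 9.3) / 0.7 = 5.3/0.7 = 7.571 cmH2O·s/L.
C = Vt/(Pplat − PEEP) = 435.0 / (9.3 − 3) = 435.0/6.3 = 69.048 mL/cmH2O.
τ = R × C = 7.571 × 0.06905 L/cmH2O = 0.5228 s.
Fraction remaining = e^(−Te/τ) = e^(−0.61/0.5228) = 0.3114; trapped volume = 435.0 × 0.3114 = 135.46 mL.
Additional alveolar pressure from trapping ≈ V_trapped / C = 135.46 / 69.048 = 1.962 cmH2O.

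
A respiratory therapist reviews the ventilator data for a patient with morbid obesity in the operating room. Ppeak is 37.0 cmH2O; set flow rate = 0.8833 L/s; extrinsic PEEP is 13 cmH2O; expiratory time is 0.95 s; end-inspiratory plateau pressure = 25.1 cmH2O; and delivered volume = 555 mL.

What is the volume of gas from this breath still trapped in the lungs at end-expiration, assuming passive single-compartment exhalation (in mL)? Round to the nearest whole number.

119

R = (PIP − Pplat)/V̇ = (37.0 − 25.1) / 0.8833 = 11.9/0.8833 = 13.472 cmH2O·s/L.
C = Vt/(Pplat − PEEP) = 555.0 / (25.1 − 13) = 555.0/12.1 = 45.868 mL/cmH2O.
τ = R × C = 13.472 × 0.04587 L/cmH2O = 0.618 s.
Fraction remaining = e^(−Te/τ) = e^(−0.95/0.618) = 0.215.
Trapped volume = 555.0 × 0.215 = 119.33 mL.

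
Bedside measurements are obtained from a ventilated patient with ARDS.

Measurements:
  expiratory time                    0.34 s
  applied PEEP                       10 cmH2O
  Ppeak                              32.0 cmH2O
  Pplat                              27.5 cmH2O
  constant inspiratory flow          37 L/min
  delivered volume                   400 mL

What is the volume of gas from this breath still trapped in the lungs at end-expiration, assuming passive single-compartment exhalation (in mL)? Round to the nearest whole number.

52

Flow: 37 L/min ÷ 60 = 0.6167 L/s.
R = (PIP − Pplat)/V̇ = (32.0 − 27.5) / 0.6167 = 4.5/0.6167 = 7.297 cmH2O·s/L.
C = Vt/(Pplat − PEEP) = 400.0 / (27.5 − 10) = 400.0/17.5 = 22.857 mL/cmH2O.
τ = R × C = 7.297 × 0.02286 L/cmH2O = 0.1668 s.
Fraction remaining = e^(−Te/τ) = e^(−0.34/0.1668) = 0.1302.
Trapped volume = 400.0 × 0.1302 = 52.08 mL.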